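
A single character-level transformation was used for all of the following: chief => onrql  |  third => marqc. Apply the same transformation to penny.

Read the word backwards and shift each letter +9.
Applying it to penny: reverse → ynnep; then shift: y+9=h, n+9=w, n+9=w, e+9=n, p+9=y.

hwwny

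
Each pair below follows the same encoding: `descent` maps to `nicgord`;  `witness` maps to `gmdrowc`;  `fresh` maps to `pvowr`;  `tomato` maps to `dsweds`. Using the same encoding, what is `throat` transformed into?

dlbskx

Shifts by position in descent: pos 0: d→n (+10), pos 1: e→i (+4), pos 2: s→c (+10), pos 3: c→g (+4) — repeating every 2. A repeating key of period 2 is used — shifts +10, +4 over and over.
On throat: t+10=d, h+4=l, r+10=b, o+4=s, a+10=k, t+4=x.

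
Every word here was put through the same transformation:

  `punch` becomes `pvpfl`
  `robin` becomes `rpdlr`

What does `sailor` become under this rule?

sbkosw

In punch: p→p is +0, u→v is +1, n→p is +2, c→f is +3 — the shift increases by 1 each position. Letter i (0-indexed) is shifted by i+0, so successive shifts are 0, 1, 2, ….
On sailor: s+0=s, a+1=b, i+2=k, l+3=o, o+4=s, r+5=w.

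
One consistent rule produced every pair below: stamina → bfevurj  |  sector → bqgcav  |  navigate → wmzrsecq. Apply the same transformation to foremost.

oavnysbf

Shifts by position in stamina: pos 0: s→b (+9), pos 1: t→f (+12), pos 2: a→e (+4), pos 3: m→v (+9), pos 4: i→u (+12), pos 5: n→r (+4) — repeating every 3. It's a Vigenère-style cipher with numeric key [9,12,4]: position i shifts by key[i mod 3].
For foremost: f+9=o, o+12=a, r+4=v, e+9=n, m+12=y, o+4=s, s+9=b, t+12=f.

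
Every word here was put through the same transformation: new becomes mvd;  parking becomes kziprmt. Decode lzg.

Each pair mirrors across the alphabet (n↔m, e↔v, w↔d): positions sum to 25. This is the alphabet-reversal cipher (Atbash): a becomes z, b becomes y, etc.
Reversing it on lzg: l↔o, z↔a, g↔t.

oat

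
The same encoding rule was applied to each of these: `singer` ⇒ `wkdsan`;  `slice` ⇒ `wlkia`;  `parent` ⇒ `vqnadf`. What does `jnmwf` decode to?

This is an affine cipher: with a=0,…,z=25, each position x becomes (9x+16) mod 26.
Undoing it on jnmwf: j(9)→3·(9−16)≡5=f; n(13)→3·(13−16)≡17=r; m(12)→3·(12−16)≡14=o; w(22)→3·(22−16)≡18=s; f(5)→3·(5−16)≡19=t (all mod 26).

frost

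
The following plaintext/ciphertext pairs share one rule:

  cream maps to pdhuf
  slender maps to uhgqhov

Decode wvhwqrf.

The output letters match the input read backwards, each shifted +3: cream reversed is maerc. Read the word backwards and shift each letter +3.
Decoding wvhwqrf: shift back: w−3=t, v−3=s, h−3=e, w−3=t, q−3=n, r−3=o, f−3=c → tsetnoc; then reverse → contest.

contest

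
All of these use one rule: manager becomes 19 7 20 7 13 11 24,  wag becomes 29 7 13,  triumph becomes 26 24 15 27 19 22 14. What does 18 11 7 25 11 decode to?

lease

Letters become their 1-based position plus 6 (so a→7, b→8, …).
Undoing it on 18 11 7 25 11: 18→(18−6)÷1=12=l, 11→(11−6)÷1=5=e, 7→(7−6)÷1=1=a, 25→(25−6)÷1=19=s, 11→(11−6)÷1=5=e.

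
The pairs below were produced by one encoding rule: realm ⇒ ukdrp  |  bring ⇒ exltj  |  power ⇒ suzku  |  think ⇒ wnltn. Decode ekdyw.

Shifts by position in realm: pos 0: r→u (+3), pos 1: e→k (+6), pos 2: a→d (+3), pos 3: l→r (+6) — repeating every 2. It's a Vigenère-style cipher with numeric key [3,6]: position i shifts by key[i mod 2].
Undoing it on ekdyw: e−3=b, k−6=e, d−3=a, y−6=s, w−3=t.

beast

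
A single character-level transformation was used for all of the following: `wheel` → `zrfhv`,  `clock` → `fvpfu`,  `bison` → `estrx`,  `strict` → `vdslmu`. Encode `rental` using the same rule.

Shifts by position in wheel: pos 0: w→z (+3), pos 1: h→r (+10), pos 2: e→f (+1), pos 3: e→h (+3), pos 4: l→v (+10) — repeating every 3. A repeating key of period 3 is used — shifts +3, +10, +1 over and over.
Applying it to rental: r+3=u, e+10=o, n+1=o, t+3=w, a+10=k, l+1=m.

uoowkm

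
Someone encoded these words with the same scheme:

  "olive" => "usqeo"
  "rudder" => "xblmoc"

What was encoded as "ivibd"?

In olive: o→u is +6, l→s is +7, i→q is +8, v→e is +9 — the shift increases by 1 each position. Each letter shifts forward by (position + 6), i.e. 6, 7, 8, … — the shift grows by one for each successive letter.
Reversing it on ivibd: i−6=c, v−7=o, i−8=a, b−9=s, d−10=t.

coast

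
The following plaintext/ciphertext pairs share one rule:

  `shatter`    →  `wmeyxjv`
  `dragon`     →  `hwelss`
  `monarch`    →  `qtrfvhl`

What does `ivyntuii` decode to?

It's a Vigenère-style cipher with numeric key [4,5]: position i shifts by key[i mod 2].
Decoding ivyntuii: i−4=e, v−5=q, y−4=u, n−5=i, t−4=p, u−5=p, i−4=e, i−5=d.

equipped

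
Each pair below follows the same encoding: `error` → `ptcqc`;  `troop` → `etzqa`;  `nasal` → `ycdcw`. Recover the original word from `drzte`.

sport

Shifts by position in error: pos 0: e→p (+11), pos 1: r→t (+2), pos 2: r→c (+11), pos 3: o→q (+2) — repeating every 2. It's a Vigenère-style cipher with numeric key [11,2]: position i shifts by key[i mod 2].
Reversing it on drzte: d−11=s, r−2=p, z−11=o, t−2=r, e−11=t.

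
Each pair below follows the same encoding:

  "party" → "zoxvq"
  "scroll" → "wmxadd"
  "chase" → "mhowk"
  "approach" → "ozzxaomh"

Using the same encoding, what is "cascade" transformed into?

mowmolk

p(15)→z(25) and a(0)→o(14) fit y≡25x+14 (mod 26); the inverse of 25 mod 26 is 25. Treating letters as 0–25, the rule is x ↦ 25x + 14 (mod 26).
Applying it to cascade: c(2)→25·2+14≡12=m; a(0)→25·0+14≡14=o; s(18)→25·18+14≡22=w; c(2)→25·2+14≡12=m; a(0)→25·0+14≡14=o; d(3)→25·3+14≡11=l; e(4)→25·4+14≡10=k (all mod 26).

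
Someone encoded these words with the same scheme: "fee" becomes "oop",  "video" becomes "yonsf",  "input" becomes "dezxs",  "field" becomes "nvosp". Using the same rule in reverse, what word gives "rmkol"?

Two steps: reverse the string, then apply a Caesar shift of +10.
Decoding rmkol: shift back: r−10=h, m−10=c, k−10=a, o−10=e, l−10=b → hcaeb; then reverse → beach.

beach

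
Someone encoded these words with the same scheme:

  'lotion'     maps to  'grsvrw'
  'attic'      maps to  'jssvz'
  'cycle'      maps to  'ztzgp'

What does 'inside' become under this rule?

l(11)→g(6) and o(14)→r(17) fit y≡21x+9 (mod 26); the inverse of 21 mod 26 is 5. This is an affine cipher: with a=0,…,z=25, each position x becomes (21x+9) mod 26.
On inside: i(8)→21·8+9≡21=v; n(13)→21·13+9≡22=w; s(18)→21·18+9≡23=x; i(8)→21·8+9≡21=v; d(3)→21·3+9≡20=u; e(4)→21·4+9≡15=p (all mod 26).

vwxvup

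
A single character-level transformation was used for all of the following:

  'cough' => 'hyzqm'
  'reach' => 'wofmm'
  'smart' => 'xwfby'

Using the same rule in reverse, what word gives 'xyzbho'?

Shifts by position in cough: pos 0: c→h (+5), pos 1: o→y (+10), pos 2: u→z (+5), pos 3: g→q (+10) — repeating every 2. The shifts repeat in a cycle of length 2: positions 0,1,… shift by +5, +10, then the pattern repeats.
Reversing it on xyzbho: x−5=s, y−10=o, z−5=u, b−10=r, h−5=c, o−10=e.

source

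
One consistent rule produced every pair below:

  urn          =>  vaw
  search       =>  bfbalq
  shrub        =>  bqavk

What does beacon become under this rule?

The shift depends on letter class: consonant r→a is +9, but vowel u→v is +1. Vowels shift forward by 1 and consonants shift forward by 9.
Applying it to beacon: b(cons)+9=k, e(vowel)+1=f, a(vowel)+1=b, c(cons)+9=l, o(vowel)+1=p, n(cons)+9=w.

kfblpw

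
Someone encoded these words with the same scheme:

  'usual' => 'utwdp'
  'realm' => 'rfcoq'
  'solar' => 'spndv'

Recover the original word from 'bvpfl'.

bunch

The shift increases by 1 at each position, starting from +0: 0, 1, 2, ….
Decoding bvpfl: b−0=b, v−1=u, p−2=n, f−3=c, l−4=h.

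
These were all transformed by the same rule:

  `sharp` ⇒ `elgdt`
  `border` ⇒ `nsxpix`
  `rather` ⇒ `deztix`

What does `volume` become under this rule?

hsrgqk

It's a Vigenère-style cipher with numeric key [12,4,6]: position i shifts by key[i mod 3].
Applying it to volume: v+12=h, o+4=s, l+6=r, u+12=g, m+4=q, e+6=k.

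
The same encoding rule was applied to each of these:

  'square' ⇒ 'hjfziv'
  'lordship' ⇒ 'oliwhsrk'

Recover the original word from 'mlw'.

nod

Each pair mirrors across the alphabet (s↔h, q↔j, u↔f): positions sum to 25. Letters are reflected about the middle of the alphabet (position → 25−position): Atbash.
Decoding mlw: m↔n, l↔o, w↔d.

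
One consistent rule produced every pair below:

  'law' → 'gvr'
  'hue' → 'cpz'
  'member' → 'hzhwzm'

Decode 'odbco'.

Compare letters: l→g is +21, a→v is +21, w→r is +21 — a constant shift. This is a Caesar cipher with shift 21.
Reversing it on odbco: o−21=t, d−21=i, b−21=g, c−21=h, o−21=t.

tight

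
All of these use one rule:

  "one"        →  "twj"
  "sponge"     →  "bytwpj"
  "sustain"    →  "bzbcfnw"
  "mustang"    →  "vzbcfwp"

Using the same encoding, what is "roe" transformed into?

The shift depends on letter class: consonant n→w is +9, but vowel o→t is +5. The rule splits by letter class: vowels +5, consonants +9.
For roe: r(cons)+9=a, o(vowel)+5=t, e(vowel)+5=j.

atj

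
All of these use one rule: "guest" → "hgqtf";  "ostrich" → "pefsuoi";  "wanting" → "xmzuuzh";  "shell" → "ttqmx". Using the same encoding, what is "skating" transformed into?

Shifts by position in guest: pos 0: g→h (+1), pos 1: u→g (+12), pos 2: e→q (+12), pos 3: s→t (+1), pos 4: t→f (+12) — repeating every 3. The shifts repeat in a cycle of length 3: positions 0,1,… shift by +1, +12, +12, then the pattern repeats.
On skating: s+1=t, k+12=w, a+12=m, t+1=u, i+12=u, n+12=z, g+1=h.

twmuuzh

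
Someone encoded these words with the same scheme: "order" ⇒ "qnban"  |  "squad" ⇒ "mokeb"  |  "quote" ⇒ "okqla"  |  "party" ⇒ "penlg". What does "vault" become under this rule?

jektl

o(14)→q(16) and r(17)→n(13) fit y≡25x+4 (mod 26); the inverse of 25 mod 26 is 25. Each letter's alphabet position (a=0..z=25) is mapped through 25·x+4 mod 26 — an affine cipher.
On vault: v(21)→25·21+4≡9=j; a(0)→25·0+4≡4=e; u(20)→25·20+4≡10=k; l(11)→25·11+4≡19=t; t(19)→25·19+4≡11=l (all mod 26).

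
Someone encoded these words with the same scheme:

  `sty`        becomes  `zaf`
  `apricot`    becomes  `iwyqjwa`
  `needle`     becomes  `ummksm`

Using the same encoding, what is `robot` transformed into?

ywiwa

The shift depends on letter class: consonant s→z is +7, but vowel a→i is +8. Vowels shift forward by 8 and consonants shift forward by 7.
Applying it to robot: r(cons)+7=y, o(vowel)+8=w, b(cons)+7=i, o(vowel)+8=w, t(cons)+7=a.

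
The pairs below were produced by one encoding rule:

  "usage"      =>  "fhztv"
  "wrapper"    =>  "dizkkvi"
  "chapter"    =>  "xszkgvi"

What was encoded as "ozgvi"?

later

Each pair mirrors across the alphabet (u↔f, s↔h, a↔z): positions sum to 25. This is the alphabet-reversal cipher (Atbash): a becomes z, b becomes y, etc.
Decoding ozgvi: o↔l, z↔a, g↔t, v↔e, i↔r.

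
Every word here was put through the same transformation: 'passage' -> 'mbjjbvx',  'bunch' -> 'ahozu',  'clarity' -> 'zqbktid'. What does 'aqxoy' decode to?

blend

This is an affine cipher: with a=0,…,z=25, each position x becomes (25x+1) mod 26.
Decoding aqxoy: a(0)→25·(0−1)≡1=b; q(16)→25·(16−1)≡11=l; x(23)→25·(23−1)≡4=e; o(14)→25·(14−1)≡13=n; y(24)→25·(24−1)≡3=d (all mod 26).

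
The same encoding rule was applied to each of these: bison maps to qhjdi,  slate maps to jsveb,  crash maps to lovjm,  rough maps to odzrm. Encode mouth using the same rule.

b(1)→q(16) and i(8)→h(7) fit y≡21x+21 (mod 26); the inverse of 21 mod 26 is 5. Each letter's alphabet position (a=0..z=25) is mapped through 21·x+21 mod 26 — an affine cipher.
For mouth: m(12)→21·12+21≡13=n; o(14)→21·14+21≡3=d; u(20)→21·20+21≡25=z; t(19)→21·19+21≡4=e; h(7)→21·7+21≡12=m (all mod 26).

ndzem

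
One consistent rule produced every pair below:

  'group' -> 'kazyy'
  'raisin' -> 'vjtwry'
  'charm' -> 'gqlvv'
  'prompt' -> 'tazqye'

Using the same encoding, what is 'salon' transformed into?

wjwsw

Shifts by position in group: pos 0: g→k (+4), pos 1: r→a (+9), pos 2: o→z (+11), pos 3: u→y (+4), pos 4: p→y (+9) — repeating every 3. It's a Vigenère-style cipher with numeric key [4,9,11]: position i shifts by key[i mod 3].
Applying it to salon: s+4=w, a+9=j, l+11=w, o+4=s, n+9=w.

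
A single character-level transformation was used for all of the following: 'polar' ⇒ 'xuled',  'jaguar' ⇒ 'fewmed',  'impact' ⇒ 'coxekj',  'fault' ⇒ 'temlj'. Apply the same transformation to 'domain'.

nuoecr

p(15)→x(23) and o(14)→u(20) fit y≡3x+4 (mod 26); the inverse of 3 mod 26 is 9. Treating letters as 0–25, the rule is x ↦ 3x + 4 (mod 26).
On domain: d(3)→3·3+4≡13=n; o(14)→3·14+4≡20=u; m(12)→3·12+4≡14=o; a(0)→3·0+4≡4=e; i(8)→3·8+4≡2=c; n(13)→3·13+4≡17=r (all mod 26).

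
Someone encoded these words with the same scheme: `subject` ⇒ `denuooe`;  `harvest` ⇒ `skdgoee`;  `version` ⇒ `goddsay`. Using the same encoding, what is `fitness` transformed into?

qsfyoed

Shifts by position in subject: pos 0: s→d (+11), pos 1: u→e (+10), pos 2: b→n (+12), pos 3: j→u (+11), pos 4: e→o (+10), pos 5: c→o (+12) — repeating every 3. It's a Vigenère-style cipher with numeric key [11,10,12]: position i shifts by key[i mod 3].
Applying it to fitness: f+11=q, i+10=s, t+12=f, n+11=y, e+10=o, s+12=e, s+11=d.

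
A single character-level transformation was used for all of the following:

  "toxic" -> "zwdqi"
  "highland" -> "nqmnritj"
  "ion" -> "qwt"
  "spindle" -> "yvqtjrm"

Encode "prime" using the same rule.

vxqsm

The shift depends on letter class: consonant t→z is +6, but vowel o→w is +8. Vowels shift forward by 8 and consonants shift forward by 6.
On prime: p(cons)+6=v, r(cons)+6=x, i(vowel)+8=q, m(cons)+6=s, e(vowel)+8=m.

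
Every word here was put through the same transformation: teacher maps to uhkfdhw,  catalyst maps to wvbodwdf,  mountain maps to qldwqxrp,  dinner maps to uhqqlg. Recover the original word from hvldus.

The output letters match the input read backwards, each shifted +3: teacher reversed is rehcaet. The word is reversed, then every letter is shifted forward by 3.
Decoding hvldus: shift back: h−3=e, v−3=s, l−3=i, d−3=a, u−3=r, s−3=p → esiarp; then reverse → praise.

praise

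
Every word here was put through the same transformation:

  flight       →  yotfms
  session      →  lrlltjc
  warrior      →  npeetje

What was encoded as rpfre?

eager

f(5)→y(24) and l(11)→o(14) fit y≡7x+15 (mod 26); the inverse of 7 mod 26 is 15. Each letter's alphabet position (a=0..z=25) is mapped through 7·x+15 mod 26 — an affine cipher.
Undoing it on rpfre: r(17)→15·(17−15)≡4=e; p(15)→15·(15−15)≡0=a; f(5)→15·(5−15)≡6=g; r(17)→15·(17−15)≡4=e; e(4)→15·(4−15)≡17=r (all mod 26).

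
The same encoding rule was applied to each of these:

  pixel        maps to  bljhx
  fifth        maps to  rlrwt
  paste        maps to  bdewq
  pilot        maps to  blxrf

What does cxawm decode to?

quota

Shifts by position in pixel: pos 0: p→b (+12), pos 1: i→l (+3), pos 2: x→j (+12), pos 3: e→h (+3) — repeating every 2. It's a Vigenère-style cipher with numeric key [12,3]: position i shifts by key[i mod 2].
Undoing it on cxawm: c−12=q, x−3=u, a−12=o, w−3=t, m−12=a.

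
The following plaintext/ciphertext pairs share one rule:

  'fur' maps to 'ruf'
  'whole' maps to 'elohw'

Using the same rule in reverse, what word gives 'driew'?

weird

It's just the letters in reverse order.
Decoding driew: then reverse → weird.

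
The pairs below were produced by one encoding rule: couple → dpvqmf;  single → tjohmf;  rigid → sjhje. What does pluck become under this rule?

qmvdl

Compare letters: c→d is +1, o→p is +1, u→v is +1 — a constant shift. This is a Caesar cipher with shift 1.
For pluck: p+1=q, l+1=m, u+1=v, c+1=d, k+1=l.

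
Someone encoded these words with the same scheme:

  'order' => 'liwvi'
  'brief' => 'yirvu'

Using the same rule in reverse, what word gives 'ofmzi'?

Each pair mirrors across the alphabet (o↔l, r↔i, d↔w): positions sum to 25. This is the alphabet-reversal cipher (Atbash): a becomes z, b becomes y, etc.
Undoing it on ofmzi: o↔l, f↔u, m↔n, z↔a, i↔r.

lunar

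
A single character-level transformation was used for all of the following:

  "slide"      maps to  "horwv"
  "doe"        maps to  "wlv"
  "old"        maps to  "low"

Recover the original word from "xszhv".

chase

Letters are reflected about the middle of the alphabet (position → 25−position): Atbash.
Undoing it on xszhv: x↔c, s↔h, z↔a, h↔s, v↔e.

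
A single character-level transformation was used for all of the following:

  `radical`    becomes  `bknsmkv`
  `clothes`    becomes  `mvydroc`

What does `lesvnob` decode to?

builder

Compare letters: r→b is +10, a→k is +10, d→n is +10 — a constant shift. This is a Caesar cipher with shift 10.
Reversing it on lesvnob: l−10=b, e−10=u, s−10=i, v−10=l, n−10=d, o−10=e, b−10=r.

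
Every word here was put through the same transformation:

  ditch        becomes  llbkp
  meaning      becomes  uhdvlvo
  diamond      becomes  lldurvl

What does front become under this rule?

The shift depends on letter class: consonant d→l is +8, but vowel i→l is +3. Two shifts are in play — +3 for a/e/i/o/u, +8 for every other letter.
On front: f(cons)+8=n, r(cons)+8=z, o(vowel)+3=r, n(cons)+8=v, t(cons)+8=b.

nzrvb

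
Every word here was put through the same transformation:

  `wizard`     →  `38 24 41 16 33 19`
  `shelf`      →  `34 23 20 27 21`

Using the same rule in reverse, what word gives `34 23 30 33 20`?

shore

w is letter #23 and maps to 38: an offset of 15. The number is (letter's place in the alphabet, a=1) + 15.
Undoing it on 34 23 30 33 20: 34→(34−15)÷1=19=s, 23→(23−15)÷1=8=h, 30→(30−15)÷1=15=o, 33→(33−15)÷1=18=r, 20→(20−15)÷1=5=e.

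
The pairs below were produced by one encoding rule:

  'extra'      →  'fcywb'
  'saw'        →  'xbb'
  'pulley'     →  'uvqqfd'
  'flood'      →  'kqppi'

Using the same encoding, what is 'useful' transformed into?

vxfkvq

The shift depends on letter class: consonant x→c is +5, but vowel e→f is +1. Vowels shift forward by 1 and consonants shift forward by 5.
For useful: u(vowel)+1=v, s(cons)+5=x, e(vowel)+1=f, f(cons)+5=k, u(vowel)+1=v, l(cons)+5=q.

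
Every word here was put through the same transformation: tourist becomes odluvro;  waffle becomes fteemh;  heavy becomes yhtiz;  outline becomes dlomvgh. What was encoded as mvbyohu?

Each letter's alphabet position (a=0..z=25) is mapped through 23·x+19 mod 26 — an affine cipher.
Reversing it on mvbyohu: m(12)→17·(12−19)≡11=l; v(21)→17·(21−19)≡8=i; b(1)→17·(1−19)≡6=g; y(24)→17·(24−19)≡7=h; o(14)→17·(14−19)≡19=t; h(7)→17·(7−19)≡4=e; u(20)→17·(20−19)≡17=r (all mod 26).

lighter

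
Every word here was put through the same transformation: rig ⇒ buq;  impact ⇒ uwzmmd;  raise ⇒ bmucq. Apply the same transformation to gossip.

qaccuz

The shift depends on letter class: consonant r→b is +10, but vowel i→u is +12. The rule splits by letter class: vowels +12, consonants +10.
Applying it to gossip: g(cons)+10=q, o(vowel)+12=a, s(cons)+10=c, s(cons)+10=c, i(vowel)+12=u, p(cons)+10=z.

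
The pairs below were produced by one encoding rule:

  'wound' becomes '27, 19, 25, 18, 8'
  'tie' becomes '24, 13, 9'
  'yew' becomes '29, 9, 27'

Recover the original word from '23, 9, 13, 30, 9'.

seize

w is letter #23 and maps to 27: an offset of 4. Letters become their 1-based position plus 4 (so a→5, b→6, …).
Undoing it on 23, 9, 13, 30, 9: 23→(23−4)÷1=19=s, 9→(9−4)÷1=5=e, 13→(13−4)÷1=9=i, 30→(30−4)÷1=26=z, 9→(9−4)÷1=5=e.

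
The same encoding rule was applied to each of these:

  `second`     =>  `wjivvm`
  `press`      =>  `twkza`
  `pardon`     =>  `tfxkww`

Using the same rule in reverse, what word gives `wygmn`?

In second: s→w is +4, e→j is +5, c→i is +6, o→v is +7 — the shift increases by 1 each position. Each letter shifts forward by (position + 4), i.e. 4, 5, 6, … — the shift grows by one for each successive letter.
Decoding wygmn: w−4=s, y−5=t, g−6=a, m−7=f, n−8=f.

staff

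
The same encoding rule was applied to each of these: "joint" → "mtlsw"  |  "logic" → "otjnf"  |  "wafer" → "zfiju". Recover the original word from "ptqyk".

Shifts by position in joint: pos 0: j→m (+3), pos 1: o→t (+5), pos 2: i→l (+3), pos 3: n→s (+5) — repeating every 2. It's a Vigenère-style cipher with numeric key [3,5]: position i shifts by key[i mod 2].
Decoding ptqyk: p−3=m, t−5=o, q−3=n, y−5=t, k−3=h.

month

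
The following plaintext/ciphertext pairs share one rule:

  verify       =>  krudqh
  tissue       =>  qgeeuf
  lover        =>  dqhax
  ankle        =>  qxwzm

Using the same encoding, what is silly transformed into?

kxxue

Read the word backwards and shift each letter +12.
For silly: reverse → yllis; then shift: y+12=k, l+12=x, l+12=x, i+12=u, s+12=e.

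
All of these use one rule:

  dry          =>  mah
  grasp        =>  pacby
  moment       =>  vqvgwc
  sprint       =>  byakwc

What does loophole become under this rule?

uqqyqqug

The rule splits by letter class: vowels +2, consonants +9.
Applying it to loophole: l(cons)+9=u, o(vowel)+2=q, o(vowel)+2=q, p(cons)+9=y, h(cons)+9=q, o(vowel)+2=q, l(cons)+9=u, e(vowel)+2=g.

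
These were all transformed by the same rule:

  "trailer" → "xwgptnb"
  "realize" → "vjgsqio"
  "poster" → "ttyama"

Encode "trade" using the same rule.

In trailer: t→x is +4, r→w is +5, a→g is +6, i→p is +7 — the shift increases by 1 each position. Each letter shifts forward by (position + 4), i.e. 4, 5, 6, … — the shift grows by one for each successive letter.
Applying it to trade: t+4=x, r+5=w, a+6=g, d+7=k, e+8=m.

xwgkm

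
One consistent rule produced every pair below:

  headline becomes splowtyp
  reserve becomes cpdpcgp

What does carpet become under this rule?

Compare letters: h→s is +11, e→p is +11, a→l is +11 — a constant shift. Every letter moves 11 places later in the alphabet, wrapping around z→a.
For carpet: c+11=n, a+11=l, r+11=c, p+11=a, e+11=p, t+11=e.

nlcape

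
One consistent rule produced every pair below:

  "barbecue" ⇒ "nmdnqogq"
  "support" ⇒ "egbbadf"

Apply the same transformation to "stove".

Compare letters: b→n is +12, a→m is +12, r→d is +12 — a constant shift. This is a Caesar cipher with shift 12.
Applying it to stove: s+12=e, t+12=f, o+12=a, v+12=h, e+12=q.

efahq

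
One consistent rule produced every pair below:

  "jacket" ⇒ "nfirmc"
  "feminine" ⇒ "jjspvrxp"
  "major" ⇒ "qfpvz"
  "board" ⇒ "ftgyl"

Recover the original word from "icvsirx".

explain

In jacket: j→n is +4, a→f is +5, c→i is +6, k→r is +7 — the shift increases by 1 each position. The shift increases by 1 at each position, starting from +4: 4, 5, 6, ….
Reversing it on icvsirx: i−4=e, c−5=x, v−6=p, s−7=l, i−8=a, r−9=i, x−10=n.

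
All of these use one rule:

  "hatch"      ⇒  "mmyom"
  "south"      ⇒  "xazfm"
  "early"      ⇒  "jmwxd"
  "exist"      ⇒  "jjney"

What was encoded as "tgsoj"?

ounce

Shifts by position in hatch: pos 0: h→m (+5), pos 1: a→m (+12), pos 2: t→y (+5), pos 3: c→o (+12) — repeating every 2. The shifts repeat in a cycle of length 2: positions 0,1,… shift by +5, +12, then the pattern repeats.
Undoing it on tgsoj: t−5=o, g−12=u, s−5=n, o−12=c, j−5=e.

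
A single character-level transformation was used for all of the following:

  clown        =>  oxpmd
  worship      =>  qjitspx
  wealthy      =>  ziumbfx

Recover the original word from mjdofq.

The output letters match the input read backwards, each shifted +1: clown reversed is nwolc. Read the word backwards and shift each letter +1.
Undoing it on mjdofq: shift back: m−1=l, j−1=i, d−1=c, o−1=n, f−1=e, q−1=p → licnep; then reverse → pencil.

pencil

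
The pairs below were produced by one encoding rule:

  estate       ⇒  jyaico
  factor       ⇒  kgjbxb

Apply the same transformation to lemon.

In estate: e→j is +5, s→y is +6, t→a is +7, a→i is +8 — the shift increases by 1 each position. The shift increases by 1 at each position, starting from +5: 5, 6, 7, ….
On lemon: l+5=q, e+6=k, m+7=t, o+8=w, n+9=w.

qktww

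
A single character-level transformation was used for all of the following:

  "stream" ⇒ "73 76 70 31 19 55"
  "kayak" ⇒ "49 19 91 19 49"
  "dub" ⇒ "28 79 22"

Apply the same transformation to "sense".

s(#19)→73 and t(#20)→76: differences scale by 3, so n = 3·pos + 16. With a=1..z=26, the number is 3·pos + 16.
On sense: s=19→73, e=5→31, n=14→58, s=19→73, e=5→31.

73 31 58 73 31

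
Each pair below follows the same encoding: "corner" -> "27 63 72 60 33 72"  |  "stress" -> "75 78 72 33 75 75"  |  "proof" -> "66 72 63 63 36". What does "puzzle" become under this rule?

The formula is n = 3×(alphabet index, a=1) + 18.
For puzzle: p=16→66, u=21→81, z=26→96, z=26→96, l=12→54, e=5→33.

66 81 96 96 54 33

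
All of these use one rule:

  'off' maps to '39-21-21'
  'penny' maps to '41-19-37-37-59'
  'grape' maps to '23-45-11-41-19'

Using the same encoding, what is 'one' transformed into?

39-37-19

The formula is n = 2×(alphabet index, a=1) + 9.
For one: o=15→39, n=14→37, e=5→19.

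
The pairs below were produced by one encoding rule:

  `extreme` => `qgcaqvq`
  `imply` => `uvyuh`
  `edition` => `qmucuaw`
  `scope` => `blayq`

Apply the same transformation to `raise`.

amubq

The shift depends on letter class: consonant x→g is +9, but vowel e→q is +12. Vowels shift forward by 12 and consonants shift forward by 9.
On raise: r(cons)+9=a, a(vowel)+12=m, i(vowel)+12=u, s(cons)+9=b, e(vowel)+12=q.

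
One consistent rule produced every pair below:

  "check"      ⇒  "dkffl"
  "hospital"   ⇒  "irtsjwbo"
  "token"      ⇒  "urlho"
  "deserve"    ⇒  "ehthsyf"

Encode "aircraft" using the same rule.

blsfsdgw

Shifts by position in check: pos 0: c→d (+1), pos 1: h→k (+3), pos 2: e→f (+1), pos 3: c→f (+3) — repeating every 2. A repeating key of period 2 is used — shifts +1, +3 over and over.
On aircraft: a+1=b, i+3=l, r+1=s, c+3=f, r+1=s, a+3=d, f+1=g, t+3=w.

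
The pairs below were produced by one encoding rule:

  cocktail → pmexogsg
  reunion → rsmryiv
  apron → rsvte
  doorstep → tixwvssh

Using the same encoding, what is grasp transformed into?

twevk

Read the word backwards and shift each letter +4.
For grasp: reverse → psarg; then shift: p+4=t, s+4=w, a+4=e, r+4=v, g+4=k.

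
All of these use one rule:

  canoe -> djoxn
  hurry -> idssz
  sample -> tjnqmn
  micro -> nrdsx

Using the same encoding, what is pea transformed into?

The rule splits by letter class: vowels +9, consonants +1.
On pea: p(cons)+1=q, e(vowel)+9=n, a(vowel)+9=j.

qnj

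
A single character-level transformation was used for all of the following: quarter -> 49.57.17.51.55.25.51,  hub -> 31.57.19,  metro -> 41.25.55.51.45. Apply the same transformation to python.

47.65.55.31.45.43

Each letter becomes 2×(its alphabet position, a=1..z=26) + 15.
For python: p=16→47, y=25→65, t=20→55, h=8→31, o=15→45, n=14→43.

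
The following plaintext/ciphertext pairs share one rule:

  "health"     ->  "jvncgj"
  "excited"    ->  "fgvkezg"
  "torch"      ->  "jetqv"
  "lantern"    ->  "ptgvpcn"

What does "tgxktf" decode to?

The output letters match the input read backwards, each shifted +2: health reversed is htlaeh. Read the word backwards and shift each letter +2.
Undoing it on tgxktf: shift back: t−2=r, g−2=e, x−2=v, k−2=i, t−2=r, f−2=d → revird; then reverse → driver.

driver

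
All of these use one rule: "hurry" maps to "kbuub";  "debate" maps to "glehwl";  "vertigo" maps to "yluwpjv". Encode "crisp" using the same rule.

The shift depends on letter class: consonant h→k is +3, but vowel u→b is +7. The rule splits by letter class: vowels +7, consonants +3.
Applying it to crisp: c(cons)+3=f, r(cons)+3=u, i(vowel)+7=p, s(cons)+3=v, p(cons)+3=s.

fupvs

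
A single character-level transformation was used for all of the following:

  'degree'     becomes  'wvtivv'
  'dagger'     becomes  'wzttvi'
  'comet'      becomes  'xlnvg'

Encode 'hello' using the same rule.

svool

Each pair mirrors across the alphabet (d↔w, e↔v, g↔t): positions sum to 25. This is the alphabet-reversal cipher (Atbash): a becomes z, b becomes y, etc.
For hello: h↔s, e↔v, l↔o, l↔o, o↔l.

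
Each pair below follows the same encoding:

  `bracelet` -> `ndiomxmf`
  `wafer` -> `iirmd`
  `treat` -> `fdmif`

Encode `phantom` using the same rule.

The rule splits by letter class: vowels +8, consonants +12.
On phantom: p(cons)+12=b, h(cons)+12=t, a(vowel)+8=i, n(cons)+12=z, t(cons)+12=f, o(vowel)+8=w, m(cons)+12=y.

btizfwy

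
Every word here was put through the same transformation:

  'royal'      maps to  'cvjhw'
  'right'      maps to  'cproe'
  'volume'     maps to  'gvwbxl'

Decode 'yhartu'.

Shifts by position in royal: pos 0: r→c (+11), pos 1: o→v (+7), pos 2: y→j (+11), pos 3: a→h (+7) — repeating every 2. It's a Vigenère-style cipher with numeric key [11,7]: position i shifts by key[i mod 2].
Decoding yhartu: y−11=n, h−7=a, a−11=p, r−7=k, t−11=i, u−7=n.

napkin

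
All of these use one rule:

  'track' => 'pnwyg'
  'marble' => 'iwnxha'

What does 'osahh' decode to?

swell

Compare letters: t→p is +22, r→n is +22, a→w is +22 — a constant shift. It's a constant shift of +22 (ROT22).
Reversing it on osahh: o−22=s, s−22=w, a−22=e, h−22=l, h−22=l.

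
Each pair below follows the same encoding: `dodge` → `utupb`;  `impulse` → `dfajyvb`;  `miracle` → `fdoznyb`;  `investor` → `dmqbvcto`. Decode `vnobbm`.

screen

Treating letters as 0–25, the rule is x ↦ 7x + 25 (mod 26).
Undoing it on vnobbm: v(21)→15·(21−25)≡18=s; n(13)→15·(13−25)≡2=c; o(14)→15·(14−25)≡17=r; b(1)→15·(1−25)≡4=e; b(1)→15·(1−25)≡4=e; m(12)→15·(12−25)≡13=n (all mod 26).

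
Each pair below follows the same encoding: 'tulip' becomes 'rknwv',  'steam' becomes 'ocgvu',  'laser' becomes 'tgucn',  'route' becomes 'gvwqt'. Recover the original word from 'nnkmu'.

skill

The output letters match the input read backwards, each shifted +2: tulip reversed is pilut. The word is reversed, then every letter is shifted forward by 2.
Reversing it on nnkmu: shift back: n−2=l, n−2=l, k−2=i, m−2=k, u−2=s → lliks; then reverse → skill.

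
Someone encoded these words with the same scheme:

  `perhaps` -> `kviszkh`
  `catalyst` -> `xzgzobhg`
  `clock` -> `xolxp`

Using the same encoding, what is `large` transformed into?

Each letter is replaced by its mirror in the alphabet: a↔z, b↔y, c↔x, and so on (the Atbash cipher).
For large: l↔o, a↔z, r↔i, g↔t, e↔v.

ozitv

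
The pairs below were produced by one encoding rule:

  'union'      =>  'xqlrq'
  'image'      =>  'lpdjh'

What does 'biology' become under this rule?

Compare letters: u→x is +3, n→q is +3, i→l is +3 — a constant shift. This is a Caesar cipher with shift 3.
For biology: b+3=e, i+3=l, o+3=r, l+3=o, o+3=r, g+3=j, y+3=b.

elrorjb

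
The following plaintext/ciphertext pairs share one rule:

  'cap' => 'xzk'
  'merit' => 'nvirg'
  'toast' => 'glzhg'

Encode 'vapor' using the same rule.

ezkli

Each letter is replaced by its mirror in the alphabet: a↔z, b↔y, c↔x, and so on (the Atbash cipher).
For vapor: v↔e, a↔z, p↔k, o↔l, r↔i.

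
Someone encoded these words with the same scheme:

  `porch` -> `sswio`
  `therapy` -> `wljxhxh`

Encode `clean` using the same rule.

In porch: p→s is +3, o→s is +4, r→w is +5, c→i is +6 — the shift increases by 1 each position. Each letter shifts forward by (position + 3), i.e. 3, 4, 5, … — the shift grows by one for each successive letter.
On clean: c+3=f, l+4=p, e+5=j, a+6=g, n+7=u.

fpjgu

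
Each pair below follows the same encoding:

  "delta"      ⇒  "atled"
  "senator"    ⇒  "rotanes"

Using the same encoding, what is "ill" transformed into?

lli

The output letters match the input read backwards: delta reversed is atled. The word is simply reversed.
Applying it to ill: reverse → lli.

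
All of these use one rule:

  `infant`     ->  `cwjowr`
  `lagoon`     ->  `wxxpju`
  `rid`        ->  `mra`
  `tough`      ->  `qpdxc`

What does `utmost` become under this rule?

Two steps: reverse the string, then apply a Caesar shift of +9.
On utmost: reverse → tsomtu; then shift: t+9=c, s+9=b, o+9=x, m+9=v, t+9=c, u+9=d.

cbxvcd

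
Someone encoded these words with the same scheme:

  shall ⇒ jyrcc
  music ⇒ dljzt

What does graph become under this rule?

xirgy

Compare letters: s→j is +17, h→y is +17, a→r is +17 — a constant shift. Each letter is shifted forward by 17 in the alphabet (a Caesar shift of +17).
Applying it to graph: g+17=x, r+17=i, a+17=r, p+17=g, h+17=y.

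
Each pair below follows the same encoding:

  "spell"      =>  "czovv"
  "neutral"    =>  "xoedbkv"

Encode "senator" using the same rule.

coxkdyb

Compare letters: s→c is +10, p→z is +10, e→o is +10 — a constant shift. Every letter moves 10 places later in the alphabet, wrapping around z→a.
For senator: s+10=c, e+10=o, n+10=x, a+10=k, t+10=d, o+10=y, r+10=b.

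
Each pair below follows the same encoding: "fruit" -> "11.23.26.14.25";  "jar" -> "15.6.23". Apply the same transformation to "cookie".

8.20.20.16.14.10

Letters become their 1-based position plus 5 (so a→6, b→7, …).
For cookie: c=3→8, o=15→20, o=15→20, k=11→16, i=9→14, e=5→10.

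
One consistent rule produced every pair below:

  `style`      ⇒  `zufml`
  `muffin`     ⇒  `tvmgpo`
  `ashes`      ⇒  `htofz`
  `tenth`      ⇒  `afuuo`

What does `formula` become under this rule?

mpynbmh

Shifts by position in style: pos 0: s→z (+7), pos 1: t→u (+1), pos 2: y→f (+7), pos 3: l→m (+1) — repeating every 2. A repeating key of period 2 is used — shifts +7, +1 over and over.
On formula: f+7=m, o+1=p, r+7=y, m+1=n, u+7=b, l+1=m, a+7=h.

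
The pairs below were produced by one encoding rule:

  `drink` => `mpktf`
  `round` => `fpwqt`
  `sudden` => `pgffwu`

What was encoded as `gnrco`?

maple

The word is reversed, then every letter is shifted forward by 2.
Decoding gnrco: shift back: g−2=e, n−2=l, r−2=p, c−2=a, o−2=m → elpam; then reverse → maple.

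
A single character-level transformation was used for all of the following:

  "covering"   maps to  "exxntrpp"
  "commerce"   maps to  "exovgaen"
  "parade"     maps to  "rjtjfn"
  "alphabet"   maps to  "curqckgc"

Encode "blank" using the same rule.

ducwm

Shifts by position in covering: pos 0: c→e (+2), pos 1: o→x (+9), pos 2: v→x (+2), pos 3: e→n (+9) — repeating every 2. It's a Vigenère-style cipher with numeric key [2,9]: position i shifts by key[i mod 2].
Applying it to blank: b+2=d, l+9=u, a+2=c, n+9=w, k+2=m.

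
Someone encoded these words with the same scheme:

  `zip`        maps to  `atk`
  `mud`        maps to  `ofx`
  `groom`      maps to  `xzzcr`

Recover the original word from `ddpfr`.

guess

The output letters match the input read backwards, each shifted +11: zip reversed is piz. Read the word backwards and shift each letter +11.
Undoing it on ddpfr: shift back: d−11=s, d−11=s, p−11=e, f−11=u, r−11=g → sseug; then reverse → guess.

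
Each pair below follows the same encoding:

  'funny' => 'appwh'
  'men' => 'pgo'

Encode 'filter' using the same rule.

tgvnkh

The output letters match the input read backwards, each shifted +2: funny reversed is ynnuf. Read the word backwards and shift each letter +2.
On filter: reverse → retlif; then shift: r+2=t, e+2=g, t+2=v, l+2=n, i+2=k, f+2=h.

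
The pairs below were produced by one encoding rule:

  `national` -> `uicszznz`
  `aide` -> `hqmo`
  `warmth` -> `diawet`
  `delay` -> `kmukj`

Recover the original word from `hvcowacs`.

antelope

Each letter shifts forward by (position + 7), i.e. 7, 8, 9, … — the shift grows by one for each successive letter.
Reversing it on hvcowacs: h−7=a, v−8=n, c−9=t, o−10=e, w−11=l, a−12=o, c−13=p, s−14=e.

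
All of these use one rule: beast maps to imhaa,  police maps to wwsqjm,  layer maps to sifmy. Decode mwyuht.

formal

Shifts by position in beast: pos 0: b→i (+7), pos 1: e→m (+8), pos 2: a→h (+7), pos 3: s→a (+8) — repeating every 2. It's a Vigenère-style cipher with numeric key [7,8]: position i shifts by key[i mod 2].
Reversing it on mwyuht: m−7=f, w−8=o, y−7=r, u−8=m, h−7=a, t−8=l.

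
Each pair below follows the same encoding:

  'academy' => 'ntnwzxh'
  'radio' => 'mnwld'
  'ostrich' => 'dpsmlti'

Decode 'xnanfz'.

manage

Each letter's alphabet position (a=0..z=25) is mapped through 3·x+13 mod 26 — an affine cipher.
Reversing it on xnanfz: x(23)→9·(23−13)≡12=m; n(13)→9·(13−13)≡0=a; a(0)→9·(0−13)≡13=n; n(13)→9·(13−13)≡0=a; f(5)→9·(5−13)≡6=g; z(25)→9·(25−13)≡4=e (all mod 26).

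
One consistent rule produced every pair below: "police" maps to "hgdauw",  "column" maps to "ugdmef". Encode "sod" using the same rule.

Compare letters: p→h is +18, o→g is +18, l→d is +18 — a constant shift. Each letter is shifted forward by 18 in the alphabet (a Caesar shift of +18).
On sod: s+18=k, o+18=g, d+18=v.

kgv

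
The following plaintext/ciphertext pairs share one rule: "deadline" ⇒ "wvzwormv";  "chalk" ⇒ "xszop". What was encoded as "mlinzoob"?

normally

Each pair mirrors across the alphabet (d↔w, e↔v, a↔z): positions sum to 25. Each letter is replaced by its mirror in the alphabet: a↔z, b↔y, c↔x, and so on (the Atbash cipher).
Decoding mlinzoob: m↔n, l↔o, i↔r, n↔m, z↔a, o↔l, o↔l, b↔y.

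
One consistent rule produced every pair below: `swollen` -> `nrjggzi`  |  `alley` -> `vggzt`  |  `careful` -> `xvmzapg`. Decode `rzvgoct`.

Compare letters: s→n is +21, w→r is +21, o→j is +21 — a constant shift. Each letter is shifted forward by 21 in the alphabet (a Caesar shift of +21).
Reversing it on rzvgoct: r−21=w, z−21=e, v−21=a, g−21=l, o−21=t, c−21=h, t−21=y.

wealthy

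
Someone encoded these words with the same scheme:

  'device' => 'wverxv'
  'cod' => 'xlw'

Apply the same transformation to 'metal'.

nvgzo

Each pair mirrors across the alphabet (d↔w, e↔v, v↔e): positions sum to 25. Each letter is replaced by its mirror in the alphabet: a↔z, b↔y, c↔x, and so on (the Atbash cipher).
For metal: m↔n, e↔v, t↔g, a↔z, l↔o.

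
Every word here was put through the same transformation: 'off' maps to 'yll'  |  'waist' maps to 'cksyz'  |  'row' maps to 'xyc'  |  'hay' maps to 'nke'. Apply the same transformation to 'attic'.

The shift depends on letter class: consonant f→l is +6, but vowel o→y is +10. Vowels shift forward by 10 and consonants shift forward by 6.
Applying it to attic: a(vowel)+10=k, t(cons)+6=z, t(cons)+6=z, i(vowel)+10=s, c(cons)+6=i.

kzzsi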